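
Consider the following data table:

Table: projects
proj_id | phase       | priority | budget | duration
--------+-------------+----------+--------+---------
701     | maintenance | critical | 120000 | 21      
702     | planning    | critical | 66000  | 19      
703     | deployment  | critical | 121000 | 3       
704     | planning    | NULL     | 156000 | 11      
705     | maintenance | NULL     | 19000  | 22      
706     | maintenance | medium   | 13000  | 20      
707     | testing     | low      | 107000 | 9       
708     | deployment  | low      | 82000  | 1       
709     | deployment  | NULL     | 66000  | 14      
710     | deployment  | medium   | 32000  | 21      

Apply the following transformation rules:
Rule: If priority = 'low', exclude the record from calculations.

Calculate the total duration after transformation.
131

Step 1: Identify records where priority = 'low'
Step 2: The excluded records sum to 10
Step 3: Original total duration = 141
Step 4: Remaining total = 141 - 10 = 131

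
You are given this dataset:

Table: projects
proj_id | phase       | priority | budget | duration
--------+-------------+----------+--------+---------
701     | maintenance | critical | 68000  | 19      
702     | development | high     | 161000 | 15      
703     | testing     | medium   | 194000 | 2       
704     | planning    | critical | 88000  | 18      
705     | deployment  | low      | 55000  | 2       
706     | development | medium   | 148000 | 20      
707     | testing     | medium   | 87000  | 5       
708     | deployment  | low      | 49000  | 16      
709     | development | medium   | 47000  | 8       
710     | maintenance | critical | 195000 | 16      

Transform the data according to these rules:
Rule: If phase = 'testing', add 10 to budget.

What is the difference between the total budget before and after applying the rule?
20

Step 1: Original sum of budget = 1092000
Step 2: 2 records have phase = 'testing'
Step 3: Each affected record changes by 10
Step 4: Total change = 2 × 10 = 20
Step 5: New sum = 1092000 + 20 = 1092020
Step 6: Difference = |1092020 - 1092000| = 20
        (Sum increased by 20)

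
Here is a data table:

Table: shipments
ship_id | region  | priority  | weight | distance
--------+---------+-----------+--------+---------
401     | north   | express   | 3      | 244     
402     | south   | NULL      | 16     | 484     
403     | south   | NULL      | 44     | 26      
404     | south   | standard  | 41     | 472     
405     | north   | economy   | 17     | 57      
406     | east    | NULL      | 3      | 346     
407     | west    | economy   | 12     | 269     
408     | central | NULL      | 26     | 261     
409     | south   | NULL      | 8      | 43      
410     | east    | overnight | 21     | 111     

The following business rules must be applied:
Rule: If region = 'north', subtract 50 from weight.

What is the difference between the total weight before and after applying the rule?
100

Step 1: Original sum of weight = 191
Step 2: 2 records have region = 'north'
Step 3: Each affected record changes by -50
Step 4: Total change = 2 × -50 = -100
Step 5: New sum = 191 + -100 = 91
Step 6: Difference = |91 - 191| = 100
        (Sum decreased by 100)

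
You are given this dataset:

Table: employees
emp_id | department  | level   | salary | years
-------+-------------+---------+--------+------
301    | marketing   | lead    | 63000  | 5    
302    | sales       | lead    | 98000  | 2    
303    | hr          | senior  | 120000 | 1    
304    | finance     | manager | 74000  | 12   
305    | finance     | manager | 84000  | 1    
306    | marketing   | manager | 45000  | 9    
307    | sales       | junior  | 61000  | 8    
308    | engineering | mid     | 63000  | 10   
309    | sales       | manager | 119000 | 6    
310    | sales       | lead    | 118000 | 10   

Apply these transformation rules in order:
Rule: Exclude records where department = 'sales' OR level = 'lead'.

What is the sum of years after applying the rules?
33

Step 1: Find records where department = 'sales' OR level = 'lead'
Step 2: 5 records match, summing to 31
Step 3: Original sum: 64
Step 4: Remaining sum = 64 - 31 = 33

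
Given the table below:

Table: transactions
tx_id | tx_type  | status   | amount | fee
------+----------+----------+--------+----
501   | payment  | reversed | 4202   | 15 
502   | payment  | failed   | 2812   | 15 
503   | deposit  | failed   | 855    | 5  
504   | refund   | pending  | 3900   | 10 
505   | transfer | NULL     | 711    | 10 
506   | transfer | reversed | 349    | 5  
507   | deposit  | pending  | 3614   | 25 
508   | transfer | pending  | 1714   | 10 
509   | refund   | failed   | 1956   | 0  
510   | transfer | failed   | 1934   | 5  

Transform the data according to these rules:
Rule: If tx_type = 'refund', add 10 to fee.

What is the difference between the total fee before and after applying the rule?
20

Step 1: Original sum of fee = 100
Step 2: 2 records have tx_type = 'refund'
Step 3: Each affected record changes by 10
Step 4: Total change = 2 × 10 = 20
Step 5: New sum = 100 + 20 = 120
Step 6: Difference = |120 - 100| = 20
        (Sum increased by 20)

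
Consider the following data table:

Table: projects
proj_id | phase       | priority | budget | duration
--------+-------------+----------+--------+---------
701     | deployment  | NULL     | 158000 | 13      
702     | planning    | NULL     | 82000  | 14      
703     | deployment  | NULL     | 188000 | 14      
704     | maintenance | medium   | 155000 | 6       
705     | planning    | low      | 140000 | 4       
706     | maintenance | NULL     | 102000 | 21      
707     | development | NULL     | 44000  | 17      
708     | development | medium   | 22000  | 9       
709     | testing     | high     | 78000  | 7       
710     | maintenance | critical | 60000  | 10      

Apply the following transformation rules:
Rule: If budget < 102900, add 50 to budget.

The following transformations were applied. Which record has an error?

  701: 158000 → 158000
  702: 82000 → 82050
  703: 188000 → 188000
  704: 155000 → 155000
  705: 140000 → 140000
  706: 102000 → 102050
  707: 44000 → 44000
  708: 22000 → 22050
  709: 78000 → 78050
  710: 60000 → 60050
Record 707 has an error. The correct transformed value should be 44050, not 44000.

Step 1: Check each record against the rule
Step 2: Record 707 has budget = 44000
Step 3: Since 44000 < 102900, the bonus should have been applied
Step 4: Correct value = 44050, but claimed value = 44000
Conclusion: Record 707 has the error.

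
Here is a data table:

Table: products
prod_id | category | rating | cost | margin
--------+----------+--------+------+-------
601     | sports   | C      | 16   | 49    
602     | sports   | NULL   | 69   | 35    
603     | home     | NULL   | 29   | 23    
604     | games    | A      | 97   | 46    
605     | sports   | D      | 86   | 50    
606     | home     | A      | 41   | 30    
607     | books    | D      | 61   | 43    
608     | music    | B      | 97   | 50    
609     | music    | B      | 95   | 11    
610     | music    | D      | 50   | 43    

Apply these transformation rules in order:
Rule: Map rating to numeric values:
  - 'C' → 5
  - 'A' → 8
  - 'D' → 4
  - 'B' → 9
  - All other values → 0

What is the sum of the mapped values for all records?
51

Step 1: Apply mapping to each record
Step 2: Count by status:
  'C': 1 records × 5 = 5
  'A': 2 records × 8 = 16
  'D': 3 records × 4 = 12
  'B': 2 records × 9 = 18
Step 3: Sum all mapped values = 51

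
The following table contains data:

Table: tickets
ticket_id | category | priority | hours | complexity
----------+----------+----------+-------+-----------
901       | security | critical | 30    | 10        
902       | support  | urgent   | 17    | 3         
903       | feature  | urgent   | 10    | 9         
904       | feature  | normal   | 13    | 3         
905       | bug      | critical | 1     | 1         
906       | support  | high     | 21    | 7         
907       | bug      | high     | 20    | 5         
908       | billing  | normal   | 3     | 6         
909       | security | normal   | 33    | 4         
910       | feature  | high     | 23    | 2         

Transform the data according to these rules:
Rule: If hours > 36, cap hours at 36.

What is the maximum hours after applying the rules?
33

Step 1: Original maximum hours = 33
Step 2: Check cap of 36 against maximum
Step 3: No records exceed the cap (max 33 <= cap 36), so no capping applies
Step 4: Maximum after transformation = 33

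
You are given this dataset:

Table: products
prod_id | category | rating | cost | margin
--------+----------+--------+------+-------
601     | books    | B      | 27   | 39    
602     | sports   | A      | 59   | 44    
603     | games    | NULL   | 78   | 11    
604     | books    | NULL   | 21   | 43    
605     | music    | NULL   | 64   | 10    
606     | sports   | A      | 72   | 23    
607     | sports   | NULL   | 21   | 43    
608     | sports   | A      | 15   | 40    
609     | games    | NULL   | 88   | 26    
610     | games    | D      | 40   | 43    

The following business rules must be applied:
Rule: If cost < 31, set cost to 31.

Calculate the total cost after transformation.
525

Step 1: 4 records have cost < 31
Step 2: These records originally summed to 84
Step 3: After setting to minimum: 4 × 31 = 124
Step 4: Unaffected records sum: 401
Step 5: Final sum = 124 + 401 = 525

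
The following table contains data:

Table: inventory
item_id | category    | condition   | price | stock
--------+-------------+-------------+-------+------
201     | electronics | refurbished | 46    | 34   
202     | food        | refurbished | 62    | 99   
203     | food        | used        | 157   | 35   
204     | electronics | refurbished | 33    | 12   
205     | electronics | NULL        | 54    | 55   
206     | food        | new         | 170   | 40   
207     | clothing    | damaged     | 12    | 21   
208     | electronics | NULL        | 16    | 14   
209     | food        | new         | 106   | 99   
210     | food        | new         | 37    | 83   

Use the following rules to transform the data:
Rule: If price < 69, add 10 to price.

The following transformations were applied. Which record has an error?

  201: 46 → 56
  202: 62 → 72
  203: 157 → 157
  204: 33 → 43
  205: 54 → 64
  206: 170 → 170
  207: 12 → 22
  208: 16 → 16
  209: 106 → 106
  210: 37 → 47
Record 208 has an error. The correct transformed value should be 26, not 16.

Step 1: Check each record against the rule
Step 2: Record 208 has price = 16
Step 3: Since 16 < 69, the bonus should have been applied
Step 4: Correct value = 26, but claimed value = 16
Conclusion: Record 208 has the error.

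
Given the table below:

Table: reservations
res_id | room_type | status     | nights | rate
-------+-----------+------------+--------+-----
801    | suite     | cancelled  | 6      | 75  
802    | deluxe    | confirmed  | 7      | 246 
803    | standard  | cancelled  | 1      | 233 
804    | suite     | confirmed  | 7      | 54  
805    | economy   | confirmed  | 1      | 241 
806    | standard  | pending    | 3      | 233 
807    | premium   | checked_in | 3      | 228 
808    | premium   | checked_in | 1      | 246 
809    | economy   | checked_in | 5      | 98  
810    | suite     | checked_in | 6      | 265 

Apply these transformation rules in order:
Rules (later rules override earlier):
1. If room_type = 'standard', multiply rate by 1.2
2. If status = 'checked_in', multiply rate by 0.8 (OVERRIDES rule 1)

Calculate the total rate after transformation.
1844.8

Step 1: Rule 2 takes priority for records with status = 'checked_in'
  - 4 records: 837 × 0.8 = 669.6
Step 2: Rule 1 applies to remaining records with room_type = 'standard'
  - 2 records: 466 × 1.2 = 559.2
Step 3: Other records unchanged: 616
Step 4: Final sum = 669.6 + 559.2 + 616 = 1844.8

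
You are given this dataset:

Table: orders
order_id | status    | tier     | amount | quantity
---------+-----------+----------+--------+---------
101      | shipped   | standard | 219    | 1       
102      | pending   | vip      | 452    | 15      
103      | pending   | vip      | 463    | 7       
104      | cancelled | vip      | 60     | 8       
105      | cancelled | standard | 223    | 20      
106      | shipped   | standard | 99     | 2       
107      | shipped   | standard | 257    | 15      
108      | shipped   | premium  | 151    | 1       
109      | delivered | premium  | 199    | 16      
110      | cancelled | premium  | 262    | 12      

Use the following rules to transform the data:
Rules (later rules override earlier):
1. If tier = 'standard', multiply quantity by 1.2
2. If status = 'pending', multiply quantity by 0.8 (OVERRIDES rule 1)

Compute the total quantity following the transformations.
100.2

Step 1: Rule 2 takes priority for records with status = 'pending'
  - 2 records: 22 × 0.8 = 17.6
Step 2: Rule 1 applies to remaining records with tier = 'standard'
  - 4 records: 38 × 1.2 = 45.6
Step 3: Other records unchanged: 37
Step 4: Final sum = 17.6 + 45.6 + 37 = 100.2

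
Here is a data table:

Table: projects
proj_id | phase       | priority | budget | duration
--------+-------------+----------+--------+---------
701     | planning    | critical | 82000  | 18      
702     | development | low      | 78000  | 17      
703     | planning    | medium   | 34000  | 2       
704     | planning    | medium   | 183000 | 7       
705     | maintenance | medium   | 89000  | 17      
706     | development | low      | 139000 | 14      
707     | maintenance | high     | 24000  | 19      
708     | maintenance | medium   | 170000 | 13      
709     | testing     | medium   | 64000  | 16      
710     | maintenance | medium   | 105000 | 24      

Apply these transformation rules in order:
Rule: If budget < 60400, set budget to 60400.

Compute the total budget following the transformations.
1030800

Step 1: 2 records have budget < 60400
Step 2: These records originally summed to 58000
Step 3: After setting to minimum: 2 × 60400 = 120800
Step 4: Unaffected records sum: 910000
Step 5: Final sum = 120800 + 910000 = 1030800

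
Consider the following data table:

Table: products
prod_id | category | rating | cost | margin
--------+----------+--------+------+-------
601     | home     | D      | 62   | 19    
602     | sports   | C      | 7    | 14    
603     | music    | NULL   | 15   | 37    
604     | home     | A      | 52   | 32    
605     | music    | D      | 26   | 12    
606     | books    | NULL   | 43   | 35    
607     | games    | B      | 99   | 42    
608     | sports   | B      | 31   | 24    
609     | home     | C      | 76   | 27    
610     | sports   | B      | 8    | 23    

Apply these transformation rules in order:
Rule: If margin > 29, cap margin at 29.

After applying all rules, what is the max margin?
29

Step 1: Original maximum margin = 42
Step 2: Apply cap at 29
Step 3: 4 records had margin > 29 and were capped
Step 4: Maximum after transformation = 29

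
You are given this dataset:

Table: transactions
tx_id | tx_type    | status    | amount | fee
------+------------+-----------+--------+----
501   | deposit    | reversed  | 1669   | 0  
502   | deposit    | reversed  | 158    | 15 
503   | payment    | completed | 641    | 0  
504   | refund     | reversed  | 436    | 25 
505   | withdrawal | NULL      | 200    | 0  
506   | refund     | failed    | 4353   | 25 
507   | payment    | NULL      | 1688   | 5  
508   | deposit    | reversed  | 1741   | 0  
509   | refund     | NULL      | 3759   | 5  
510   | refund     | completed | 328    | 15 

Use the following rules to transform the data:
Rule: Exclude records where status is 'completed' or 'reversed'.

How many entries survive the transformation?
4

Step 1: Count records to exclude
  - 2 (completed) + 4 (reversed) = 6 records
Step 2: Total records: 10
Step 3: Remaining = 10 - 6 = 4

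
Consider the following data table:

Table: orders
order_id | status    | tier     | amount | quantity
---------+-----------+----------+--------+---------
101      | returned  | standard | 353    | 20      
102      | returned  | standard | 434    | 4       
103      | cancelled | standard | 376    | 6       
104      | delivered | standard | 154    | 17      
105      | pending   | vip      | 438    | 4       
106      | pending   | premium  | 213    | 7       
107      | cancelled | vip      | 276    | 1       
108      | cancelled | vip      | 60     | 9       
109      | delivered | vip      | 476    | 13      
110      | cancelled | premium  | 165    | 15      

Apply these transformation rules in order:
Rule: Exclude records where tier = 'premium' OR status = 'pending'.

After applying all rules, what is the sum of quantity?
70

Step 1: Find records where tier = 'premium' OR status = 'pending'
Step 2: 3 records match, summing to 26
Step 3: Original sum: 96
Step 4: Remaining sum = 96 - 26 = 70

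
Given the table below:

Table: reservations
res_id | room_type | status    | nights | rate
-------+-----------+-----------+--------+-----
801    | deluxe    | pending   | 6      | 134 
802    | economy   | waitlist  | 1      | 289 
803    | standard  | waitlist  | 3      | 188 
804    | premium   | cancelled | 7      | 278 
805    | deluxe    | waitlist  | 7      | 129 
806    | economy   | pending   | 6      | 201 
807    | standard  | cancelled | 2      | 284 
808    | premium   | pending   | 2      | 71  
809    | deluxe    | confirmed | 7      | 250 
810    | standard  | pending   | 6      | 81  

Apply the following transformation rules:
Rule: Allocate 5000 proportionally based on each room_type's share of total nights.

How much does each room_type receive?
deluxe: 2127.66, economy: 744.68, premium: 957.45, standard: 1170.21

Step 1: Calculate total nights = 47
Step 2: Calculate each room_type's proportion:
  deluxe: 20/47 = 42.55% → 2127.66
  economy: 7/47 = 14.89% → 744.68
  premium: 9/47 = 19.15% → 957.45
  standard: 11/47 = 23.40% → 1170.21
Step 3: Verify: sum of allocations ≈ 5000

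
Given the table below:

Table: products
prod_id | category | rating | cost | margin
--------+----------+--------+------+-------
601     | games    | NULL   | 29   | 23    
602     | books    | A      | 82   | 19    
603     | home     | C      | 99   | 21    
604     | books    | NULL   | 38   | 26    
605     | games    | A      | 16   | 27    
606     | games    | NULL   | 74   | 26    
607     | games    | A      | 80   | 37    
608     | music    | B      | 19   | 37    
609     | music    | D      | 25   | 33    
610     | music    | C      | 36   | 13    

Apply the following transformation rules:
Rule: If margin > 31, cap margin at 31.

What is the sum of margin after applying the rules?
248

Step 1: 3 records have margin > 31
Step 2: These records originally summed to 107
Step 3: After capping: 3 × 31 = 93
Step 4: Unaffected records sum: 155
Step 5: Final sum = 93 + 155 = 248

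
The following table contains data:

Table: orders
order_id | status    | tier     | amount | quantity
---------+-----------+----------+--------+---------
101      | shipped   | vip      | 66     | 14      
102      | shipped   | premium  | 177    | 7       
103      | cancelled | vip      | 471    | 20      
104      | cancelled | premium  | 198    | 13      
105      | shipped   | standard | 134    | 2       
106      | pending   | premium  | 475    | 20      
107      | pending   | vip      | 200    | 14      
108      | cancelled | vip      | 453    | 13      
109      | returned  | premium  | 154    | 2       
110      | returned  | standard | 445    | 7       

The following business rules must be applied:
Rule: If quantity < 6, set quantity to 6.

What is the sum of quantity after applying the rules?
120

Step 1: 2 records have quantity < 6
Step 2: These records originally summed to 4
Step 3: After setting to minimum: 2 × 6 = 12
Step 4: Unaffected records sum: 108
Step 5: Final sum = 12 + 108 = 120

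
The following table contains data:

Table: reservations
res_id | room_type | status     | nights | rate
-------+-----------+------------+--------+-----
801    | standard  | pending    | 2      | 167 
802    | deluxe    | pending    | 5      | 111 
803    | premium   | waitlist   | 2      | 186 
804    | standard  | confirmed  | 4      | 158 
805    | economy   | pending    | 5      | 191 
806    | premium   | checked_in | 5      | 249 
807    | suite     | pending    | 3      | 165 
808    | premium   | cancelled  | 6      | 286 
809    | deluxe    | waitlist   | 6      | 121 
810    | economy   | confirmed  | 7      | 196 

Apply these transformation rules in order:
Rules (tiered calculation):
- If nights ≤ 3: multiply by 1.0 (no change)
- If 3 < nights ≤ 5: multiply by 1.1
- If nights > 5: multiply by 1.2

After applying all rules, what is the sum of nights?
50.7

Step 1: Tier 1 (nights ≤ 3): 3 records, sum = 7 × 1.0 = 7.0
Step 2: Tier 2 (3 < nights ≤ 5): 4 records, sum = 19 × 1.1 = 20.9
Step 3: Tier 3 (nights > 5): 3 records, sum = 19 × 1.2 = 22.8
Step 4: Final sum = 7.0 + 20.9 + 22.8 = 50.7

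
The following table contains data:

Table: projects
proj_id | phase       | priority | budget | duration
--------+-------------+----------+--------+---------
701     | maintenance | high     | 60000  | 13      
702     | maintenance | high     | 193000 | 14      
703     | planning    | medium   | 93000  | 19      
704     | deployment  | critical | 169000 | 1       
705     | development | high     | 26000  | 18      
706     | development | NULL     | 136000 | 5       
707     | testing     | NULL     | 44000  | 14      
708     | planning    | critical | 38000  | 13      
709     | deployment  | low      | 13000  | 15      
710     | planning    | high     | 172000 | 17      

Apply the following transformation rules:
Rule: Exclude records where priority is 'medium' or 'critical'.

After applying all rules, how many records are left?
7

Step 1: Count records to exclude
  - 1 (medium) + 2 (critical) = 3 records
Step 2: Total records: 10
Step 3: Remaining = 10 - 3 = 7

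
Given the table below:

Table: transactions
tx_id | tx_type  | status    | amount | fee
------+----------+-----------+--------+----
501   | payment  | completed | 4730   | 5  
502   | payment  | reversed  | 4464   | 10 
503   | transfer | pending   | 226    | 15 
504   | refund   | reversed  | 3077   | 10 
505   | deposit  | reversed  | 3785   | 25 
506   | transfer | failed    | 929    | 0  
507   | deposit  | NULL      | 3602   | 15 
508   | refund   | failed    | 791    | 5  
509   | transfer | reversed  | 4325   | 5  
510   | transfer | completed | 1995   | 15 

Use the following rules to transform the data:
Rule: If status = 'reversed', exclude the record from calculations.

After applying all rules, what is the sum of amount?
12273

Step 1: Identify records where status = 'reversed'
Step 2: The excluded records sum to 15651
Step 3: Original total amount = 27924
Step 4: Remaining total = 27924 - 15651 = 12273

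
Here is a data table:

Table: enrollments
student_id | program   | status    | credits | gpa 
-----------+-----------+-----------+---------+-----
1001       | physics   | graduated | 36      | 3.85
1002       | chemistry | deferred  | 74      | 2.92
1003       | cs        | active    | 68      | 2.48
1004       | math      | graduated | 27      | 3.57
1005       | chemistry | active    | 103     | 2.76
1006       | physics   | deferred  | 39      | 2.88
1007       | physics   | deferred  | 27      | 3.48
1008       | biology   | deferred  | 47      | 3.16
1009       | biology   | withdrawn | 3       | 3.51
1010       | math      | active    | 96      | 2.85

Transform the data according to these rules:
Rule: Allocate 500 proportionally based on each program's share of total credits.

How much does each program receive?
biology: 48.08, chemistry: 170.19, cs: 65.38, math: 118.27, physics: 98.08

Step 1: Calculate total credits = 520
Step 2: Calculate each program's proportion:
  biology: 50/520 = 9.62% → 48.08
  chemistry: 177/520 = 34.04% → 170.19
  cs: 68/520 = 13.08% → 65.38
  math: 123/520 = 23.65% → 118.27
  physics: 102/520 = 19.62% → 98.08
Step 3: Verify: sum of allocations ≈ 500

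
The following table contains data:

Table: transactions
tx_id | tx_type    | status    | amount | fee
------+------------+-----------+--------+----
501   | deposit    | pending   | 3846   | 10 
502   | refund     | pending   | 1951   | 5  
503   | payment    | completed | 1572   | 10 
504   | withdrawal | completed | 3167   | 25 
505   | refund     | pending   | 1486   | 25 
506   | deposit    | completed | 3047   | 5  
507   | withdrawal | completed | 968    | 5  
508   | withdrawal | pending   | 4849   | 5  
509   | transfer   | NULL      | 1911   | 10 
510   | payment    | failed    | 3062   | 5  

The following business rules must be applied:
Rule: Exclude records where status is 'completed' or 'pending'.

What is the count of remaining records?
2

Step 1: Count records to exclude
  - 4 (completed) + 4 (pending) = 8 records
Step 2: Total records: 10
Step 3: Remaining = 10 - 8 = 2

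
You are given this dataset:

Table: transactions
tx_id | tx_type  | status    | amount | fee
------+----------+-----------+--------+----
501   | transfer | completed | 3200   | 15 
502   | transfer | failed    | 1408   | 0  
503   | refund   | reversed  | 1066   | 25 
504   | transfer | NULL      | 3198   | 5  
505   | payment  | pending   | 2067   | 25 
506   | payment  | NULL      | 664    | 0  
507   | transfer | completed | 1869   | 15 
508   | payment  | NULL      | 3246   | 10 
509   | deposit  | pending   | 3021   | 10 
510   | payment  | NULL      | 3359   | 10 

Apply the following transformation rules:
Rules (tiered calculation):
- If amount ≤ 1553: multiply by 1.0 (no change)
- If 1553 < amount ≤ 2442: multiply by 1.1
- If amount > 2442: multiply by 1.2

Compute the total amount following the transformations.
26696.4

Step 1: Tier 1 (amount ≤ 1553): 3 records, sum = 3138 × 1.0 = 3138.0
Step 2: Tier 2 (1553 < amount ≤ 2442): 2 records, sum = 3936 × 1.1 = 4329.6
Step 3: Tier 3 (amount > 2442): 5 records, sum = 16024 × 1.2 = 19228.8
Step 4: Final sum = 3138.0 + 4329.6 + 19228.8 = 26696.4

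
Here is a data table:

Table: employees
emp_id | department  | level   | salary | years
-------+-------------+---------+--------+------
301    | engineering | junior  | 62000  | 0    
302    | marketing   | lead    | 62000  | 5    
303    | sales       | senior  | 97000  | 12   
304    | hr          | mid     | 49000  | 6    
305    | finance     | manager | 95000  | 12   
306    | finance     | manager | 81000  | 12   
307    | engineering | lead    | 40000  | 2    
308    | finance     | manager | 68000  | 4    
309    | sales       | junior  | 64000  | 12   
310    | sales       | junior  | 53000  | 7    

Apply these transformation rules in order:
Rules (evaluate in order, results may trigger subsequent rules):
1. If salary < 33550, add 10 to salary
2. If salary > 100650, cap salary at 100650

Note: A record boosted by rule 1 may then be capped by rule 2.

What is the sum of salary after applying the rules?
671000

Step 1: Apply rule 1 to records with salary < 33550
  - 0 records get bonus of 10
  - Of these, 0 records then exceed 100650 and get capped
Step 2: Apply rule 2 to records with salary > 100650
  - 0 records (original) are capped
Step 3: Calculate final sum = 671000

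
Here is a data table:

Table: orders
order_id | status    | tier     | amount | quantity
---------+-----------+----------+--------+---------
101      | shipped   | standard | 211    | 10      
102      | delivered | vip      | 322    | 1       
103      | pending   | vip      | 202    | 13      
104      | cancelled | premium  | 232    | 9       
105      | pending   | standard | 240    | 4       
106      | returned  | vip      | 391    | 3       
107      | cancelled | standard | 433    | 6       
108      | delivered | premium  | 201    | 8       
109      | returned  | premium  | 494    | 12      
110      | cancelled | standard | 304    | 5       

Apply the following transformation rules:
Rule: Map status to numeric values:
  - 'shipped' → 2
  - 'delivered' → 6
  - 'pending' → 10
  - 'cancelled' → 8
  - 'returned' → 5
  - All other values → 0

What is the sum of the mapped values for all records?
68

Step 1: Apply mapping to each record
Step 2: Count by status:
  'shipped': 1 records × 2 = 2
  'delivered': 2 records × 6 = 12
  'pending': 2 records × 10 = 20
  'cancelled': 3 records × 8 = 24
  'returned': 2 records × 5 = 10
Step 3: Sum all mapped values = 68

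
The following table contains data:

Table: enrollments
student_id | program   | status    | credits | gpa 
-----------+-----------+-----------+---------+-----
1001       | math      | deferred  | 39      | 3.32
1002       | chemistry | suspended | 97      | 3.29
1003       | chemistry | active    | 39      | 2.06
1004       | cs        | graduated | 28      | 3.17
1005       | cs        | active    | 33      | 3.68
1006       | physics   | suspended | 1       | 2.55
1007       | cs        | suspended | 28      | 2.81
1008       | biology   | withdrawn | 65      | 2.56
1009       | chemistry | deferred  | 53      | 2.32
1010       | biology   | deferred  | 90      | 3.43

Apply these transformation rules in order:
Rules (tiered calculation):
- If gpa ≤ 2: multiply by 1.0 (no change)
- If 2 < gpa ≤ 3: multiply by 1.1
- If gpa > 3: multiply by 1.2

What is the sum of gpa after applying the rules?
33.8

Step 1: Tier 1 (gpa ≤ 2): 0 records, sum = 0 × 1.0 = 0.0
Step 2: Tier 2 (2 < gpa ≤ 3): 5 records, sum = 12.3 × 1.1 = 13.53
Step 3: Tier 3 (gpa > 3): 5 records, sum = 16.89 × 1.2 = 20.27
Step 4: Final sum = 0.0 + 13.53 + 20.27 = 33.8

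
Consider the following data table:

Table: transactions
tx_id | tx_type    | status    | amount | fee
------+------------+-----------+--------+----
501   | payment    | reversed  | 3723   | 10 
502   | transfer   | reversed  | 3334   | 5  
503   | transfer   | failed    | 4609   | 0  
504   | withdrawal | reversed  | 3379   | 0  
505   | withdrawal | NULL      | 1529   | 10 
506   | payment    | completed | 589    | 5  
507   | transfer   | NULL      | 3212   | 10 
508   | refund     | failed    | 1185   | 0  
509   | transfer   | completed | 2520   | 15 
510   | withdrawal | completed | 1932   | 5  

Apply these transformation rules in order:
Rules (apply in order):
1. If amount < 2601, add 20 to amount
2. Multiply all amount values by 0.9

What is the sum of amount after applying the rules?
23500.8

Step 1: Apply Rule 1 - Add 20 to records with amount < 2601
  - 5 records affected: 7755 + (5 × 20) = 7855
  - Unaffected records: 18257
  - Sum after Rule 1: 26112
Step 2: Apply Rule 2 - Multiply all by 0.9
  - 26112 × 0.9 = 23500.8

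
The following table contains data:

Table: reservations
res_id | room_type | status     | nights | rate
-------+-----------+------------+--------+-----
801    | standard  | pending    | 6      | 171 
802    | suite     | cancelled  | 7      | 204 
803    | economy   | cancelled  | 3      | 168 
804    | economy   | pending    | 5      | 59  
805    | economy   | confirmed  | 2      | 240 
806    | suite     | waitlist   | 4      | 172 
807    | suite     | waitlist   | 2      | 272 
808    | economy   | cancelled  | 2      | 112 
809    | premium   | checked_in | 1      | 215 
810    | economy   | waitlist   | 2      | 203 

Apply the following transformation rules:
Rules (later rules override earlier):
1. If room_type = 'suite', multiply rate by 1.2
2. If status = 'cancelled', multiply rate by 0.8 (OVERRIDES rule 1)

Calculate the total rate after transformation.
1808.0

Step 1: Rule 2 takes priority for records with status = 'cancelled'
  - 3 records: 484 × 0.8 = 387.2
Step 2: Rule 1 applies to remaining records with room_type = 'suite'
  - 2 records: 444 × 1.2 = 532.8
Step 3: Other records unchanged: 888
Step 4: Final sum = 387.2 + 532.8 + 888 = 1808.0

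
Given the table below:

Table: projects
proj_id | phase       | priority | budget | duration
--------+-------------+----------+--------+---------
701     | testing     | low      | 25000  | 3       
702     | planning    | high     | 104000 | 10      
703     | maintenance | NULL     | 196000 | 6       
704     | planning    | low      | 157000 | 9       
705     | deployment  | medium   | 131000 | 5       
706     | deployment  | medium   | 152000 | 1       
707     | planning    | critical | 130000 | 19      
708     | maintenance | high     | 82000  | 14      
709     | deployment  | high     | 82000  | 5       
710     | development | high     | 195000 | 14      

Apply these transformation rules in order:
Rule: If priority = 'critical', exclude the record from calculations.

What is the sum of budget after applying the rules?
1124000

Step 1: Identify records where priority = 'critical'
Step 2: The excluded records sum to 130000
Step 3: Original total budget = 1254000
Step 4: Remaining total = 1254000 - 130000 = 1124000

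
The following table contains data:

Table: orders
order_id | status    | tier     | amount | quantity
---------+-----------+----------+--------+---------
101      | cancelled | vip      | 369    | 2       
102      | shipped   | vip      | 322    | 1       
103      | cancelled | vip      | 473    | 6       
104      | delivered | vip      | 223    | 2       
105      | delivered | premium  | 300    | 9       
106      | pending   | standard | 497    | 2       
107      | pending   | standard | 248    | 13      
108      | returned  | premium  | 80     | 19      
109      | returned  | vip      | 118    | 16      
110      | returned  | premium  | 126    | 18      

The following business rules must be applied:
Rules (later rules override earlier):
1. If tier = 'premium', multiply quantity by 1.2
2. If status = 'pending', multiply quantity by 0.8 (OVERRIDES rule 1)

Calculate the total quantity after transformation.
94.2

Step 1: Rule 2 takes priority for records with status = 'pending'
  - 2 records: 15 × 0.8 = 12.0
Step 2: Rule 1 applies to remaining records with tier = 'premium'
  - 3 records: 46 × 1.2 = 55.2
Step 3: Other records unchanged: 27
Step 4: Final sum = 12.0 + 55.2 + 27 = 94.2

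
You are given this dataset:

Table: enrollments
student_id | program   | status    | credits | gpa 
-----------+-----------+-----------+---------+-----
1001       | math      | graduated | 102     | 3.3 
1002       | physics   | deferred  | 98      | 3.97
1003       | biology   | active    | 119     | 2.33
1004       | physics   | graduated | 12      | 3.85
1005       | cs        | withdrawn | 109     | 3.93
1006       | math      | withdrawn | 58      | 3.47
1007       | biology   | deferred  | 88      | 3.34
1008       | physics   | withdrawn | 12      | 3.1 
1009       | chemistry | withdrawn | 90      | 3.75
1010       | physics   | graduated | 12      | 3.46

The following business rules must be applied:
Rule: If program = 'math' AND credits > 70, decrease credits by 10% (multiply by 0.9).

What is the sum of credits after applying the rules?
689.8

Step 1: Find records where program = 'math' AND credits > 70
Step 2: 1 records match, summing to 102
Step 3: After multiplier: 102 × 0.9 = 91.8
Step 4: Unaffected records sum: 598
Step 5: Final sum = 91.8 + 598 = 689.8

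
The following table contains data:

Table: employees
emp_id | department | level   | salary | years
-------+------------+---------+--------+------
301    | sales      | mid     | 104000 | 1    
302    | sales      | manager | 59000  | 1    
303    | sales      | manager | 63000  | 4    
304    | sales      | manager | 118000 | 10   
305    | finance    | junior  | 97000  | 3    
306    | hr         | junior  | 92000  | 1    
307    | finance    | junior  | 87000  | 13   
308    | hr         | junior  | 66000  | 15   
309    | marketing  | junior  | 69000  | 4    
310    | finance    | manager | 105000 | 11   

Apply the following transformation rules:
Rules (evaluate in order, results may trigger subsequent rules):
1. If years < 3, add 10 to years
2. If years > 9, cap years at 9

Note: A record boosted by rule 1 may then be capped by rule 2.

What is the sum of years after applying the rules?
74

Step 1: Apply rule 1 to records with years < 3
  - 3 records get bonus of 10
  - Of these, 3 records then exceed 9 and get capped
Step 2: Apply rule 2 to records with years > 9
  - 4 records (original) are capped
Step 3: Calculate final sum = 74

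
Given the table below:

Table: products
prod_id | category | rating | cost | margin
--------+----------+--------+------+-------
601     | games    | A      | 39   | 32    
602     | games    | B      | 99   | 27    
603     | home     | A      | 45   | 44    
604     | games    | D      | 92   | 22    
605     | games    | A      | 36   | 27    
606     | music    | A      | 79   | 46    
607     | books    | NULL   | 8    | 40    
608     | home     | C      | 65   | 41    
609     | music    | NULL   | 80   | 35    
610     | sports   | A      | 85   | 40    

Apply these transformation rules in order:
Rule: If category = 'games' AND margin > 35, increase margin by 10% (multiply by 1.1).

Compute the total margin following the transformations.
354

Step 1: Find records where category = 'games' AND margin > 35
Step 2: 0 records match, summing to 0
Step 3: After multiplier: 0 × 1.1 = 0.0
Step 4: Unaffected records sum: 354
Step 5: Final sum = 0.0 + 354 = 354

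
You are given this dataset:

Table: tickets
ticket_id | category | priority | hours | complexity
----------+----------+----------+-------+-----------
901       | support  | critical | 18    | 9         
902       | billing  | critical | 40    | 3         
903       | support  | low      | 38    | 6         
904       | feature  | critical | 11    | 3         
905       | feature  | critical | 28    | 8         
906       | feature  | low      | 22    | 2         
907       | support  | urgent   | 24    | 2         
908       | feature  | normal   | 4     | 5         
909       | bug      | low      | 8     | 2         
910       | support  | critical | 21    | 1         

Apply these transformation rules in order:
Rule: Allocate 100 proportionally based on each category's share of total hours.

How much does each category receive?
billing: 18.69, bug: 3.74, feature: 30.37, support: 47.2

Step 1: Calculate total hours = 214
Step 2: Calculate each category's proportion:
  billing: 40/214 = 18.69% → 18.69
  bug: 8/214 = 3.74% → 3.74
  feature: 65/214 = 30.37% → 30.37
  support: 101/214 = 47.20% → 47.2
Step 3: Verify: sum of allocations ≈ 100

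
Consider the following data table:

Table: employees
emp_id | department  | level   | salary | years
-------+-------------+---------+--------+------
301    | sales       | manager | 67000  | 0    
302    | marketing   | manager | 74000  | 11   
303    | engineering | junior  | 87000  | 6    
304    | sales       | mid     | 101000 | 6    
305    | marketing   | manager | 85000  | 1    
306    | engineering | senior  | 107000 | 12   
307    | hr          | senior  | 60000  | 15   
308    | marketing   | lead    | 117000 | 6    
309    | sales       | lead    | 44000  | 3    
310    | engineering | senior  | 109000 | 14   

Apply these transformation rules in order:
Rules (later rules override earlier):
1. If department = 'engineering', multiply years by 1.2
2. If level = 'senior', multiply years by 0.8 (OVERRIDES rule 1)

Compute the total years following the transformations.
67.0

Step 1: Rule 2 takes priority for records with level = 'senior'
  - 3 records: 41 × 0.8 = 32.8
Step 2: Rule 1 applies to remaining records with department = 'engineering'
  - 1 records: 6 × 1.2 = 7.2
Step 3: Other records unchanged: 27
Step 4: Final sum = 32.8 + 7.2 + 27 = 67.0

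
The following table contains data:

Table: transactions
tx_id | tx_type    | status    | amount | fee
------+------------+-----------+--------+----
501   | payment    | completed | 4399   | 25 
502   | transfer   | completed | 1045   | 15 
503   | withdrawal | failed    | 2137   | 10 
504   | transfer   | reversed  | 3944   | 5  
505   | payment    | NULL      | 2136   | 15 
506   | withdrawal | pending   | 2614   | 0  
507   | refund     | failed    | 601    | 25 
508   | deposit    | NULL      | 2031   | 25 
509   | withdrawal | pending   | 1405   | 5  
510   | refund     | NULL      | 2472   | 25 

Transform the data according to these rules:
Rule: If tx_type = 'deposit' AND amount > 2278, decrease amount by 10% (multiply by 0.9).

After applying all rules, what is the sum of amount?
22784

Step 1: Find records where tx_type = 'deposit' AND amount > 2278
Step 2: 0 records match, summing to 0
Step 3: After multiplier: 0 × 0.9 = 0.0
Step 4: Unaffected records sum: 22784
Step 5: Final sum = 0.0 + 22784 = 22784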